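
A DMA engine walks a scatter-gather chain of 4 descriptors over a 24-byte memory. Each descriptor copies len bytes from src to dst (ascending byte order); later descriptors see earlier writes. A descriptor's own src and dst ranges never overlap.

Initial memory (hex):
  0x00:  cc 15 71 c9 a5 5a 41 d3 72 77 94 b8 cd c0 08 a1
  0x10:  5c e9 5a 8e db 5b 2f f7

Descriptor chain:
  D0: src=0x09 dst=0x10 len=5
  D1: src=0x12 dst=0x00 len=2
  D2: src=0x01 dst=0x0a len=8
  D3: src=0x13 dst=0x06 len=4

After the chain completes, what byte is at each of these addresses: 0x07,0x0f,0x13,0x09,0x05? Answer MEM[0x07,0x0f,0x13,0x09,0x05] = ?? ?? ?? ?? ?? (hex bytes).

MEM[0x07,0x0f,0x13,0x09,0x05] = c0 41 cd 2f 5a

[0] 0x09->0x10 len=5 : 77 94 b8 cd c0
[1] 0x12->0x00 len=2 : b8 cd
[2] 0x01->0x0a len=8 : cd 71 c9 a5 5a 41 d3 72
[3] 0x13->0x06 len=4 : cd c0 5b 2f
query mem[0x07]=0xc0, mem[0x0f]=0x41, mem[0x13]=0xcd, mem[0x09]=0x2f, mem[0x05]=0x5a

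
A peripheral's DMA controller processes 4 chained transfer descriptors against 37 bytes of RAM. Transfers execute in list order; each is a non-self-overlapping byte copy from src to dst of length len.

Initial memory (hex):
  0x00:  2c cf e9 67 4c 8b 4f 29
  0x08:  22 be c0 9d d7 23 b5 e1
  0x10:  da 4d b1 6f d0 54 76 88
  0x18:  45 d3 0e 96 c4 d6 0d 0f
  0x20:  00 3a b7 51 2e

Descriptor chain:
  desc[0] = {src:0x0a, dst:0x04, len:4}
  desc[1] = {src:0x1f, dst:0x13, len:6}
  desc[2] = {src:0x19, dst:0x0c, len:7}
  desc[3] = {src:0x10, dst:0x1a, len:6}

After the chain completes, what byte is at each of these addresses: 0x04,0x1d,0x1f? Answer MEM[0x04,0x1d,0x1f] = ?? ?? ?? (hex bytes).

MEM[0x04,0x1d,0x1f] = c0 0f 3a

  after D0: wrote 4B at 0x04 = c09dd723
  after D1: wrote 6B at 0x13 = 0f003ab7512e
  after D2: wrote 7B at 0x0c = d30e96c4d60d0f
  after D3: wrote 6B at 0x1a = d60d0f0f003a
query mem[0x04]=0xc0, mem[0x1d]=0x0f, mem[0x1f]=0x3a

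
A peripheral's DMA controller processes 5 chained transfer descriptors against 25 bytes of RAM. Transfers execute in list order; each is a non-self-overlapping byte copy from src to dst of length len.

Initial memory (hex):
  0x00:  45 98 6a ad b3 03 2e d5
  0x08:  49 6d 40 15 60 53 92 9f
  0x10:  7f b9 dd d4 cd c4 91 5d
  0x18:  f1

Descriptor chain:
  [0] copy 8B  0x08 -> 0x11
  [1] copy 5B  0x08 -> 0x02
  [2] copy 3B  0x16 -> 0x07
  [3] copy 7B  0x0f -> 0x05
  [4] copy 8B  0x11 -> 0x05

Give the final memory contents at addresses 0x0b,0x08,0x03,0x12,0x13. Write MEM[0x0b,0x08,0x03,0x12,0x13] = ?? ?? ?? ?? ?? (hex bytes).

MEM[0x0b,0x08,0x03,0x12,0x13] = 92 15 6d 6d 40

  after D0: wrote 8B at 0x11 = 496d40156053929f
  after D1: wrote 5B at 0x02 = 496d401560
  after D2: wrote 3B at 0x07 = 53929f
  after D3: wrote 7B at 0x05 = 9f7f496d401560
  after D4: wrote 8B at 0x05 = 496d40156053929f
query mem[0x0b]=0x92, mem[0x08]=0x15, mem[0x03]=0x6d, mem[0x12]=0x6d, mem[0x13]=0x40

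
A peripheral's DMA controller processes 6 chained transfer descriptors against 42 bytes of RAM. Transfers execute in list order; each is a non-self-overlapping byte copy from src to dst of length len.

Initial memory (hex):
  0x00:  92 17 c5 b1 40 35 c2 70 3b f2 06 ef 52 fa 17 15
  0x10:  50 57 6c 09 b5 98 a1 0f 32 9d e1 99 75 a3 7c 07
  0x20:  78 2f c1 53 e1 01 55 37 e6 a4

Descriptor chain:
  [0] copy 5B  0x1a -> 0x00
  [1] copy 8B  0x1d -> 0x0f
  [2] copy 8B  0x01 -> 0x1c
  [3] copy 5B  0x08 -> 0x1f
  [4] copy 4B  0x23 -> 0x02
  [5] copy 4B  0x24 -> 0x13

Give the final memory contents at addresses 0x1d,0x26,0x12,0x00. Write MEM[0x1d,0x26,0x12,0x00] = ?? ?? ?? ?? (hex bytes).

#0 dst[0x00+5] := {0xe1,0x99,0x75,0xa3,0x7c}
#1 dst[0x0f+8] := {0xa3,0x7c,0x07,0x78,0x2f,0xc1,0x53,0xe1}
#2 dst[0x1c+8] := {0x99,0x75,0xa3,0x7c,0x35,0xc2,0x70,0x3b}
#3 dst[0x1f+5] := {0x3b,0xf2,0x06,0xef,0x52}
#4 dst[0x02+4] := {0x52,0xe1,0x01,0x55}
#5 dst[0x13+4] := {0xe1,0x01,0x55,0x37}
query mem[0x1d]=0x75, mem[0x26]=0x55, mem[0x12]=0x78, mem[0x00]=0xe1

MEM[0x1d,0x26,0x12,0x00] = 75 55 78 e1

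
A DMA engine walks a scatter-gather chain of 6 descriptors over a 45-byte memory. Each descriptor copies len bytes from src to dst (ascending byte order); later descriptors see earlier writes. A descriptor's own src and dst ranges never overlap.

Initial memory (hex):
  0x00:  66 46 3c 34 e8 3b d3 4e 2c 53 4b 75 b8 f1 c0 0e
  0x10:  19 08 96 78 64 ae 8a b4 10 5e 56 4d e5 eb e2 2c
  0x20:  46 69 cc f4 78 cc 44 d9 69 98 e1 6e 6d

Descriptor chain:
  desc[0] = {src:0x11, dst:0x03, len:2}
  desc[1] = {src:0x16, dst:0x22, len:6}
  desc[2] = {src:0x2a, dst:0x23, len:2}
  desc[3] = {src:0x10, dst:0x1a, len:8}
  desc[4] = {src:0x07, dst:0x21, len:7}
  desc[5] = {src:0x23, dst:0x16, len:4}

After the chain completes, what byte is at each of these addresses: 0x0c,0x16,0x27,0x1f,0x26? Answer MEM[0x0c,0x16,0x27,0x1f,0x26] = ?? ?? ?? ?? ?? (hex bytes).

#0 dst[0x03+2] := {0x08,0x96}
#1 dst[0x22+6] := {0x8a,0xb4,0x10,0x5e,0x56,0x4d}
#2 dst[0x23+2] := {0xe1,0x6e}
#3 dst[0x1a+8] := {0x19,0x08,0x96,0x78,0x64,0xae,0x8a,0xb4}
#4 dst[0x21+7] := {0x4e,0x2c,0x53,0x4b,0x75,0xb8,0xf1}
#5 dst[0x16+4] := {0x53,0x4b,0x75,0xb8}
query mem[0x0c]=0xb8, mem[0x16]=0x53, mem[0x27]=0xf1, mem[0x1f]=0xae, mem[0x26]=0xb8

MEM[0x0c,0x16,0x27,0x1f,0x26] = b8 53 f1 ae b8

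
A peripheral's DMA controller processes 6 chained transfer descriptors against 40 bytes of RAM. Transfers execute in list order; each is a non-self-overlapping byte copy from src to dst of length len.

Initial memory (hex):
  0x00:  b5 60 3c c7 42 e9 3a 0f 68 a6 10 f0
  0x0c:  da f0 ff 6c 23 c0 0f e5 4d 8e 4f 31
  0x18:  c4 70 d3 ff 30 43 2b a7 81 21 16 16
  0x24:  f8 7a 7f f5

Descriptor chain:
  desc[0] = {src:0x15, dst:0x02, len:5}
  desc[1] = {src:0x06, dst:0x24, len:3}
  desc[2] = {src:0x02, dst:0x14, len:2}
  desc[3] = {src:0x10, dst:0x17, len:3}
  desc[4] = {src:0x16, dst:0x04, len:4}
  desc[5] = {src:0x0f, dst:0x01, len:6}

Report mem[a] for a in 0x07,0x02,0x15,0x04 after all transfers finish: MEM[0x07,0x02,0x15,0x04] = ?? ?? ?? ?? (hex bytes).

MEM[0x07,0x02,0x15,0x04] = 0f 23 4f 0f

D0: mem[0x02..0x06] <- [8e 4f 31 c4 70]
D1: mem[0x24..0x26] <- [70 0f 68]
D2: mem[0x14..0x15] <- [8e 4f]
D3: mem[0x17..0x19] <- [23 c0 0f]
D4: mem[0x04..0x07] <- [4f 23 c0 0f]
D5: mem[0x01..0x06] <- [6c 23 c0 0f e5 8e]
query mem[0x07]=0x0f, mem[0x02]=0x23, mem[0x15]=0x4f, mem[0x04]=0x0f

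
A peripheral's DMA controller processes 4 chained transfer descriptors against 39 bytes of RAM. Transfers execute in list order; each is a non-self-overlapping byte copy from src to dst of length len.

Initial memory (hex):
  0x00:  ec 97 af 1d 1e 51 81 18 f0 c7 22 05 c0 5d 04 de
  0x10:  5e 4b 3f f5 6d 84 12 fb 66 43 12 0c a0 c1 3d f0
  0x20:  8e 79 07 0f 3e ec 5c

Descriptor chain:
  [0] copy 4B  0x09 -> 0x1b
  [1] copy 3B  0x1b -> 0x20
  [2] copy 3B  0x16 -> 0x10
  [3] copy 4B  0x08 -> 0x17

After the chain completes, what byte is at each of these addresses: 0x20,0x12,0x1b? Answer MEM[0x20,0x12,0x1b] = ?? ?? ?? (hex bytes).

  after D0: wrote 4B at 0x1b = c72205c0
  after D1: wrote 3B at 0x20 = c72205
  after D2: wrote 3B at 0x10 = 12fb66
  after D3: wrote 4B at 0x17 = f0c72205
query mem[0x20]=0xc7, mem[0x12]=0x66, mem[0x1b]=0xc7

MEM[0x20,0x12,0x1b] = c7 66 c7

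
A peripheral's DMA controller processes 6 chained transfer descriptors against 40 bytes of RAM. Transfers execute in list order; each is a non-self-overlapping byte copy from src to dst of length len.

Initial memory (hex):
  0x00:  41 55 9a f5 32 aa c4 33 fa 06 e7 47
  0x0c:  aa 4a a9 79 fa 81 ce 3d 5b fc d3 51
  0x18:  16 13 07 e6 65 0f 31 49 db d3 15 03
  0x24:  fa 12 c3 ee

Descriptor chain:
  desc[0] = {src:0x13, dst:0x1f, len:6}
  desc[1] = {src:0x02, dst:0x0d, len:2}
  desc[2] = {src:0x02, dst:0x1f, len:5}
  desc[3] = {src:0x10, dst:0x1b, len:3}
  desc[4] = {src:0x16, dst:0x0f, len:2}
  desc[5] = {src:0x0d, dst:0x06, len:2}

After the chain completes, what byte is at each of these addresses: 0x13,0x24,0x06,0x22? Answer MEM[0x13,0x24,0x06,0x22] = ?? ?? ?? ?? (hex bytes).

MEM[0x13,0x24,0x06,0x22] = 3d 16 9a aa

#0 dst[0x1f+6] := {0x3d,0x5b,0xfc,0xd3,0x51,0x16}
#1 dst[0x0d+2] := {0x9a,0xf5}
#2 dst[0x1f+5] := {0x9a,0xf5,0x32,0xaa,0xc4}
#3 dst[0x1b+3] := {0xfa,0x81,0xce}
#4 dst[0x0f+2] := {0xd3,0x51}
#5 dst[0x06+2] := {0x9a,0xf5}
query mem[0x13]=0x3d, mem[0x24]=0x16, mem[0x06]=0x9a, mem[0x22]=0xaa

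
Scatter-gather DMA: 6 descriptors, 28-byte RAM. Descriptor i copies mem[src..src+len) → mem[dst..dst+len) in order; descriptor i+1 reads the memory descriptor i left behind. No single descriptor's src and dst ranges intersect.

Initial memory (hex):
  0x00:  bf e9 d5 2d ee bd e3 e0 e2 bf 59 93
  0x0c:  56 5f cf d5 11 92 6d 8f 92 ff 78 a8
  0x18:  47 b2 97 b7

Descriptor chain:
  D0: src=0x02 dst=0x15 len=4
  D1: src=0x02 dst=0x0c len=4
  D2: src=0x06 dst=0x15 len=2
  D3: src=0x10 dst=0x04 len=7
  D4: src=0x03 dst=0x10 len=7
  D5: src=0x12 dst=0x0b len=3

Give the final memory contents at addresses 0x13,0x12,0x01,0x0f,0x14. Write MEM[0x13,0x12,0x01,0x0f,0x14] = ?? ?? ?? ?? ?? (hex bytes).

MEM[0x13,0x12,0x01,0x0f,0x14] = 6d 92 e9 bd 8f

[0] 0x02->0x15 len=4 : d5 2d ee bd
[1] 0x02->0x0c len=4 : d5 2d ee bd
[2] 0x06->0x15 len=2 : e3 e0
[3] 0x10->0x04 len=7 : 11 92 6d 8f 92 e3 e0
[4] 0x03->0x10 len=7 : 2d 11 92 6d 8f 92 e3
[5] 0x12->0x0b len=3 : 92 6d 8f
query mem[0x13]=0x6d, mem[0x12]=0x92, mem[0x01]=0xe9, mem[0x0f]=0xbd, mem[0x14]=0x8f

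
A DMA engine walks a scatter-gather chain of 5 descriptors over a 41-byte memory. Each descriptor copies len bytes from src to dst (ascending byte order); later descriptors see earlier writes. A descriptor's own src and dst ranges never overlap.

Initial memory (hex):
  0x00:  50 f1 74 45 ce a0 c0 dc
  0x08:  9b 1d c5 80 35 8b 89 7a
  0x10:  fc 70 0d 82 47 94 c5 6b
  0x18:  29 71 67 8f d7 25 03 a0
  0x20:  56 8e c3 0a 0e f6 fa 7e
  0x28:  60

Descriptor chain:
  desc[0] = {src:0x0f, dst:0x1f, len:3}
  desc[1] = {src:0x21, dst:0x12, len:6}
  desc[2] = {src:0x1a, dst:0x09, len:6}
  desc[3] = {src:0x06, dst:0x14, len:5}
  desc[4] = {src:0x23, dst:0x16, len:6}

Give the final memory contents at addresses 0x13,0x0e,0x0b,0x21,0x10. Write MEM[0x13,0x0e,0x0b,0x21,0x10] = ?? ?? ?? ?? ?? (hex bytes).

MEM[0x13,0x0e,0x0b,0x21,0x10] = c3 7a d7 70 fc

#0 dst[0x1f+3] := {0x7a,0xfc,0x70}
#1 dst[0x12+6] := {0x70,0xc3,0x0a,0x0e,0xf6,0xfa}
#2 dst[0x09+6] := {0x67,0x8f,0xd7,0x25,0x03,0x7a}
#3 dst[0x14+5] := {0xc0,0xdc,0x9b,0x67,0x8f}
#4 dst[0x16+6] := {0x0a,0x0e,0xf6,0xfa,0x7e,0x60}
query mem[0x13]=0xc3, mem[0x0e]=0x7a, mem[0x0b]=0xd7, mem[0x21]=0x70, mem[0x10]=0xfc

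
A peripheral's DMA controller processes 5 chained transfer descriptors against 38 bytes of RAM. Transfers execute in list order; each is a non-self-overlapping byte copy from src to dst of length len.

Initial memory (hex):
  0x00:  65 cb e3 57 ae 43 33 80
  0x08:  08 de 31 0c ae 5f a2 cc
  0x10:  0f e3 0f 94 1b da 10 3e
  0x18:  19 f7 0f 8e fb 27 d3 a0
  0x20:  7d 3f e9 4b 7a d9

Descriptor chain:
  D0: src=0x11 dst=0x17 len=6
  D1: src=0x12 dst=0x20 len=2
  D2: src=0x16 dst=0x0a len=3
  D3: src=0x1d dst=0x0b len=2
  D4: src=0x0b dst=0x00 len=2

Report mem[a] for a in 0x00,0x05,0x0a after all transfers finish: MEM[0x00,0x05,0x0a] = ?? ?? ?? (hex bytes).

  after D0: wrote 6B at 0x17 = e30f941bda10
  after D1: wrote 2B at 0x20 = 0f94
  after D2: wrote 3B at 0x0a = 10e30f
  after D3: wrote 2B at 0x0b = 27d3
  after D4: wrote 2B at 0x00 = 27d3
query mem[0x00]=0x27, mem[0x05]=0x43, mem[0x0a]=0x10

MEM[0x00,0x05,0x0a] = 27 43 10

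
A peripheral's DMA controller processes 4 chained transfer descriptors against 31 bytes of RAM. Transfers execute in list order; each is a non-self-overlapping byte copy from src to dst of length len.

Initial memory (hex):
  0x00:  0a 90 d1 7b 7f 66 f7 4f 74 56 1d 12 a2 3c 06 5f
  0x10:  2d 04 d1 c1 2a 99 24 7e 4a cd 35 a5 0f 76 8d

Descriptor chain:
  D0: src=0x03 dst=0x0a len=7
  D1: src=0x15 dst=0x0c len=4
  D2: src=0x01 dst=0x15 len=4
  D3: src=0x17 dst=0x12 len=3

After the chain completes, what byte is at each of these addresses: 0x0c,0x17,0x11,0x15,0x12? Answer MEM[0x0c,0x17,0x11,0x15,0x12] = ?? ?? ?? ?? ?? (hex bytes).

[0] 0x03->0x0a len=7 : 7b 7f 66 f7 4f 74 56
[1] 0x15->0x0c len=4 : 99 24 7e 4a
[2] 0x01->0x15 len=4 : 90 d1 7b 7f
[3] 0x17->0x12 len=3 : 7b 7f cd
query mem[0x0c]=0x99, mem[0x17]=0x7b, mem[0x11]=0x04, mem[0x15]=0x90, mem[0x12]=0x7b

MEM[0x0c,0x17,0x11,0x15,0x12] = 99 7b 04 90 7b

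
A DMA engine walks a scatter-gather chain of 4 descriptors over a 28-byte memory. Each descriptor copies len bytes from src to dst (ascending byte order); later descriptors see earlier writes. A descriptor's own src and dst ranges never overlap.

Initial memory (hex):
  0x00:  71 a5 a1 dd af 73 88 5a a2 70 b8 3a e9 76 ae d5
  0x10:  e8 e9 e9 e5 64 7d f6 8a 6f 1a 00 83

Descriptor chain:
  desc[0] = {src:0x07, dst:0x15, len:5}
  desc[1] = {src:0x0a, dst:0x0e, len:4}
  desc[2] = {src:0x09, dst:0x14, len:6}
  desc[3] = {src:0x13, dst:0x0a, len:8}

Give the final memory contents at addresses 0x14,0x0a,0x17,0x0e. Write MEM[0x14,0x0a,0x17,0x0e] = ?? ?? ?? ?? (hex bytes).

D0: mem[0x15..0x19] <- [5a a2 70 b8 3a]
D1: mem[0x0e..0x11] <- [b8 3a e9 76]
D2: mem[0x14..0x19] <- [70 b8 3a e9 76 b8]
D3: mem[0x0a..0x11] <- [e5 70 b8 3a e9 76 b8 00]
query mem[0x14]=0x70, mem[0x0a]=0xe5, mem[0x17]=0xe9, mem[0x0e]=0xe9

MEM[0x14,0x0a,0x17,0x0e] = 70 e5 e9 e9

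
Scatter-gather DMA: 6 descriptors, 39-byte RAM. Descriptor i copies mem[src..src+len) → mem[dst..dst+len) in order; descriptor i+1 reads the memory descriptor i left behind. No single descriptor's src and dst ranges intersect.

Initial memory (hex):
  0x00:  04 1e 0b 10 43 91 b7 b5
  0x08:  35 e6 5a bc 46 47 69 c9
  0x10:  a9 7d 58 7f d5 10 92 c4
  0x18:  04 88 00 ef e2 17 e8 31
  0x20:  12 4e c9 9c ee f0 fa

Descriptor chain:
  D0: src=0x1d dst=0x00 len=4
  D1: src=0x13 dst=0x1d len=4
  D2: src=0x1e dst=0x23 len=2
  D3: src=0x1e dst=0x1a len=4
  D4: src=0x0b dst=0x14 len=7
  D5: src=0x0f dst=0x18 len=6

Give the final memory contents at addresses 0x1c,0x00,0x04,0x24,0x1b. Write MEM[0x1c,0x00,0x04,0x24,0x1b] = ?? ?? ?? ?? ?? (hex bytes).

MEM[0x1c,0x00,0x04,0x24,0x1b] = 7f 17 43 10 58

D0: mem[0x00..0x03] <- [17 e8 31 12]
D1: mem[0x1d..0x20] <- [7f d5 10 92]
D2: mem[0x23..0x24] <- [d5 10]
D3: mem[0x1a..0x1d] <- [d5 10 92 4e]
D4: mem[0x14..0x1a] <- [bc 46 47 69 c9 a9 7d]
D5: mem[0x18..0x1d] <- [c9 a9 7d 58 7f bc]
query mem[0x1c]=0x7f, mem[0x00]=0x17, mem[0x04]=0x43, mem[0x24]=0x10, mem[0x1b]=0x58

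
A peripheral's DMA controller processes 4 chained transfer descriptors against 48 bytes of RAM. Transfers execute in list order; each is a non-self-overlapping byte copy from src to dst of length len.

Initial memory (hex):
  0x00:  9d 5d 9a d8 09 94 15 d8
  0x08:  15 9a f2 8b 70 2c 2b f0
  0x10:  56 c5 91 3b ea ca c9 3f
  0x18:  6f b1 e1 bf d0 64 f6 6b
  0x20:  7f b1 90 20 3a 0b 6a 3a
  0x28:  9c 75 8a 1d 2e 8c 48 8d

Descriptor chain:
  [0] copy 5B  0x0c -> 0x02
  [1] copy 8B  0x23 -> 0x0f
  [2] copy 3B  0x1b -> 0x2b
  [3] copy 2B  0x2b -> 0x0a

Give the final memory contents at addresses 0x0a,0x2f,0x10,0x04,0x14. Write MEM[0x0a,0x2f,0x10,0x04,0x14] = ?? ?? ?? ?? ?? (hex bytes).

D0: mem[0x02..0x06] <- [70 2c 2b f0 56]
D1: mem[0x0f..0x16] <- [20 3a 0b 6a 3a 9c 75 8a]
D2: mem[0x2b..0x2d] <- [bf d0 64]
D3: mem[0x0a..0x0b] <- [bf d0]
query mem[0x0a]=0xbf, mem[0x2f]=0x8d, mem[0x10]=0x3a, mem[0x04]=0x2b, mem[0x14]=0x9c

MEM[0x0a,0x2f,0x10,0x04,0x14] = bf 8d 3a 2b 9c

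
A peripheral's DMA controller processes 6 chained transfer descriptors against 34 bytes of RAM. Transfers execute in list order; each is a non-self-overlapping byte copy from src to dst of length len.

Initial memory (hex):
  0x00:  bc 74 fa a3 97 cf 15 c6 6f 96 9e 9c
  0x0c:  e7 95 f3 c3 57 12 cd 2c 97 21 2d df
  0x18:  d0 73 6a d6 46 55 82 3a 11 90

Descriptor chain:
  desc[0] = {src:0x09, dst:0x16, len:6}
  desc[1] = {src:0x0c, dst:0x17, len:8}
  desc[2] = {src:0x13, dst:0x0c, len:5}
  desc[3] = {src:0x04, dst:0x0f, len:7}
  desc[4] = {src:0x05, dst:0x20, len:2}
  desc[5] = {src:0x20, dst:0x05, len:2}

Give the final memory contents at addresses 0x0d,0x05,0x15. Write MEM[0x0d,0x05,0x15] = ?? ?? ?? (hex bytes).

MEM[0x0d,0x05,0x15] = 97 cf 9e

[0] 0x09->0x16 len=6 : 96 9e 9c e7 95 f3
[1] 0x0c->0x17 len=8 : e7 95 f3 c3 57 12 cd 2c
[2] 0x13->0x0c len=5 : 2c 97 21 96 e7
[3] 0x04->0x0f len=7 : 97 cf 15 c6 6f 96 9e
[4] 0x05->0x20 len=2 : cf 15
[5] 0x20->0x05 len=2 : cf 15
query mem[0x0d]=0x97, mem[0x05]=0xcf, mem[0x15]=0x9e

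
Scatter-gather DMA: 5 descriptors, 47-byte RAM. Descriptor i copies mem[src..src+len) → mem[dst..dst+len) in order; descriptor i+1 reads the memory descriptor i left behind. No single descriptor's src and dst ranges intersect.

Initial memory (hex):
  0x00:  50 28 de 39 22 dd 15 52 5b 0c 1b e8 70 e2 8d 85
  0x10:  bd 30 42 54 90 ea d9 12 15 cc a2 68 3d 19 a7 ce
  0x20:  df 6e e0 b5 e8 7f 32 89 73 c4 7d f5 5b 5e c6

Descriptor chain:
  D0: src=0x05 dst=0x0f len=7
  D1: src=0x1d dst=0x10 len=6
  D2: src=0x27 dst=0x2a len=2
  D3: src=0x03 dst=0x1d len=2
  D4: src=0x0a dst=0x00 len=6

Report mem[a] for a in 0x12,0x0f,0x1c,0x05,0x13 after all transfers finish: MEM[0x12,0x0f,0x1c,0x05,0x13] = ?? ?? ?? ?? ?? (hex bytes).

MEM[0x12,0x0f,0x1c,0x05,0x13] = ce dd 3d dd df

#0 dst[0x0f+7] := {0xdd,0x15,0x52,0x5b,0x0c,0x1b,0xe8}
#1 dst[0x10+6] := {0x19,0xa7,0xce,0xdf,0x6e,0xe0}
#2 dst[0x2a+2] := {0x89,0x73}
#3 dst[0x1d+2] := {0x39,0x22}
#4 dst[0x00+6] := {0x1b,0xe8,0x70,0xe2,0x8d,0xdd}
query mem[0x12]=0xce, mem[0x0f]=0xdd, mem[0x1c]=0x3d, mem[0x05]=0xdd, mem[0x13]=0xdf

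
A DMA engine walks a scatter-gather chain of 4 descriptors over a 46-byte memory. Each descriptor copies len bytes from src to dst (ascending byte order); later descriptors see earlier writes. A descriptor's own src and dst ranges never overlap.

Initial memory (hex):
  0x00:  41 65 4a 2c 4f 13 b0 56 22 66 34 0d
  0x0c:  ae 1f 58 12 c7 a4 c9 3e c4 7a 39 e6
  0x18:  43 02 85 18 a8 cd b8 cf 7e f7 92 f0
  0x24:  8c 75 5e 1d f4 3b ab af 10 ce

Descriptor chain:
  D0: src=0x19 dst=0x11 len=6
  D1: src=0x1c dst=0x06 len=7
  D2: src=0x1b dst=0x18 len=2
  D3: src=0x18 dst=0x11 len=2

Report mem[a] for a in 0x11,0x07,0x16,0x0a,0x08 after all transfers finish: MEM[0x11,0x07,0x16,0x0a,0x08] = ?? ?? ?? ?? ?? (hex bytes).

MEM[0x11,0x07,0x16,0x0a,0x08] = 18 cd b8 7e b8

  after D0: wrote 6B at 0x11 = 028518a8cdb8
  after D1: wrote 7B at 0x06 = a8cdb8cf7ef792
  after D2: wrote 2B at 0x18 = 18a8
  after D3: wrote 2B at 0x11 = 18a8
query mem[0x11]=0x18, mem[0x07]=0xcd, mem[0x16]=0xb8, mem[0x0a]=0x7e, mem[0x08]=0xb8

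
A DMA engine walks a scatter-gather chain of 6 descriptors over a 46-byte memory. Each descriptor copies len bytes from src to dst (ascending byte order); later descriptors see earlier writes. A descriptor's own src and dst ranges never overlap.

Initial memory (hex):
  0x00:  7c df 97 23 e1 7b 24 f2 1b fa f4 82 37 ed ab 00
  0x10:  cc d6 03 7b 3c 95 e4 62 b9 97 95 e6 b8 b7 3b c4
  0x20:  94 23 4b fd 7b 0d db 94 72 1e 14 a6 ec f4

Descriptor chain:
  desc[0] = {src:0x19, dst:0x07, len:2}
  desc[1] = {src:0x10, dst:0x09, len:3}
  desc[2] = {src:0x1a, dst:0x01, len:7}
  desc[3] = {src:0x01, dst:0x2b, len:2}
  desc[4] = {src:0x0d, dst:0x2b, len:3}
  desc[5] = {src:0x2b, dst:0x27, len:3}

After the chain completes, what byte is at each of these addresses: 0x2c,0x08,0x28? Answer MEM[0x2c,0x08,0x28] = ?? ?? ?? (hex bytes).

MEM[0x2c,0x08,0x28] = ab 95 ab

D0: mem[0x07..0x08] <- [97 95]
D1: mem[0x09..0x0b] <- [cc d6 03]
D2: mem[0x01..0x07] <- [95 e6 b8 b7 3b c4 94]
D3: mem[0x2b..0x2c] <- [95 e6]
D4: mem[0x2b..0x2d] <- [ed ab 00]
D5: mem[0x27..0x29] <- [ed ab 00]
query mem[0x2c]=0xab, mem[0x08]=0x95, mem[0x28]=0xab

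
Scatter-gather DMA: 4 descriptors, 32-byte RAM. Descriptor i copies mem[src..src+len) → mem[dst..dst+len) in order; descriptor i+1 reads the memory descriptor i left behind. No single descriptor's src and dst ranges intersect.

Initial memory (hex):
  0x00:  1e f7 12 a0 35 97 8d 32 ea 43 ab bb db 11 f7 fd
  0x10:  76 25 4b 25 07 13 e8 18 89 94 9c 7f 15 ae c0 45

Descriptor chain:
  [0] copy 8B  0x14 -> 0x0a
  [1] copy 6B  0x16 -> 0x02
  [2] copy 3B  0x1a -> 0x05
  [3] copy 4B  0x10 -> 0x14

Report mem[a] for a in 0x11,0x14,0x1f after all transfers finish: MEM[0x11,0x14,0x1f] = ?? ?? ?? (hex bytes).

D0: mem[0x0a..0x11] <- [07 13 e8 18 89 94 9c 7f]
D1: mem[0x02..0x07] <- [e8 18 89 94 9c 7f]
D2: mem[0x05..0x07] <- [9c 7f 15]
D3: mem[0x14..0x17] <- [9c 7f 4b 25]
query mem[0x11]=0x7f, mem[0x14]=0x9c, mem[0x1f]=0x45

MEM[0x11,0x14,0x1f] = 7f 9c 45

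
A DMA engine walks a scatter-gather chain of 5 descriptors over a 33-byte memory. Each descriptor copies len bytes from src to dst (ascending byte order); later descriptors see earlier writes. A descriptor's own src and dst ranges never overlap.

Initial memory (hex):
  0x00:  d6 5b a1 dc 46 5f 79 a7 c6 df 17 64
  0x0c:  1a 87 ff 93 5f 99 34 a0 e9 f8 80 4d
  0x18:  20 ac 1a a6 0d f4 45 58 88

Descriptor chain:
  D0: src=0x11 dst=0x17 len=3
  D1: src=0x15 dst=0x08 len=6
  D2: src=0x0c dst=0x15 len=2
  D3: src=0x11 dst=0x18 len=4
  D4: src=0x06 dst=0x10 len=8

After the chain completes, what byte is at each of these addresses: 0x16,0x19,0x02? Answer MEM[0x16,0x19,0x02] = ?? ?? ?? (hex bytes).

MEM[0x16,0x19,0x02] = a0 34 a1

[0] 0x11->0x17 len=3 : 99 34 a0
[1] 0x15->0x08 len=6 : f8 80 99 34 a0 1a
[2] 0x0c->0x15 len=2 : a0 1a
[3] 0x11->0x18 len=4 : 99 34 a0 e9
[4] 0x06->0x10 len=8 : 79 a7 f8 80 99 34 a0 1a
query mem[0x16]=0xa0, mem[0x19]=0x34, mem[0x02]=0xa1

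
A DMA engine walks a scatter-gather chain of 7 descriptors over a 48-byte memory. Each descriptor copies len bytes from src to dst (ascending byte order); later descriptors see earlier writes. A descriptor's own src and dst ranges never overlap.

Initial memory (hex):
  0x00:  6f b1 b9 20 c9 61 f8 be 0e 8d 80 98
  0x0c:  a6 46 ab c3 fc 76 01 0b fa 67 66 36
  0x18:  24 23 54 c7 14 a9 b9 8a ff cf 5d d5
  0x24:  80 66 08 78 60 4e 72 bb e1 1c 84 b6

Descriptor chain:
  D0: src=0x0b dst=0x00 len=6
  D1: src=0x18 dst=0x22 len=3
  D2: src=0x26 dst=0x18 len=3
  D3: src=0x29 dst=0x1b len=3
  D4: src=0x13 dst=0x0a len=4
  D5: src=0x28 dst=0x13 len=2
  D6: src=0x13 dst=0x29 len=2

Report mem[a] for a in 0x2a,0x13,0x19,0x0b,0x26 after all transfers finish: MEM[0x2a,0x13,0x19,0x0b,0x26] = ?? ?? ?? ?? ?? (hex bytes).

D0: mem[0x00..0x05] <- [98 a6 46 ab c3 fc]
D1: mem[0x22..0x24] <- [24 23 54]
D2: mem[0x18..0x1a] <- [08 78 60]
D3: mem[0x1b..0x1d] <- [4e 72 bb]
D4: mem[0x0a..0x0d] <- [0b fa 67 66]
D5: mem[0x13..0x14] <- [60 4e]
D6: mem[0x29..0x2a] <- [60 4e]
query mem[0x2a]=0x4e, mem[0x13]=0x60, mem[0x19]=0x78, mem[0x0b]=0xfa, mem[0x26]=0x08

MEM[0x2a,0x13,0x19,0x0b,0x26] = 4e 60 78 fa 08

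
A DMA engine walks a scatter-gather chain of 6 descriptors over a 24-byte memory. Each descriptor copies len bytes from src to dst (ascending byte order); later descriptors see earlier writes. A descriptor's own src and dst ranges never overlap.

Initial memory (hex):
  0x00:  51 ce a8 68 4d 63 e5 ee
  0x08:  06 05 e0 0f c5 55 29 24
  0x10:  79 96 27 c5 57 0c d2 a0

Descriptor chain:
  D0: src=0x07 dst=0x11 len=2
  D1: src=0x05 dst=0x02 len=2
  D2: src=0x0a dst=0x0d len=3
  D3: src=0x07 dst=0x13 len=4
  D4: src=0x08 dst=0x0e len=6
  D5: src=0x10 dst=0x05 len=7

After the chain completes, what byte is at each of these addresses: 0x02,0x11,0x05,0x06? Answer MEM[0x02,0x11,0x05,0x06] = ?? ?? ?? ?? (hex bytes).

#0 dst[0x11+2] := {0xee,0x06}
#1 dst[0x02+2] := {0x63,0xe5}
#2 dst[0x0d+3] := {0xe0,0x0f,0xc5}
#3 dst[0x13+4] := {0xee,0x06,0x05,0xe0}
#4 dst[0x0e+6] := {0x06,0x05,0xe0,0x0f,0xc5,0xe0}
#5 dst[0x05+7] := {0xe0,0x0f,0xc5,0xe0,0x06,0x05,0xe0}
query mem[0x02]=0x63, mem[0x11]=0x0f, mem[0x05]=0xe0, mem[0x06]=0x0f

MEM[0x02,0x11,0x05,0x06] = 63 0f e0 0f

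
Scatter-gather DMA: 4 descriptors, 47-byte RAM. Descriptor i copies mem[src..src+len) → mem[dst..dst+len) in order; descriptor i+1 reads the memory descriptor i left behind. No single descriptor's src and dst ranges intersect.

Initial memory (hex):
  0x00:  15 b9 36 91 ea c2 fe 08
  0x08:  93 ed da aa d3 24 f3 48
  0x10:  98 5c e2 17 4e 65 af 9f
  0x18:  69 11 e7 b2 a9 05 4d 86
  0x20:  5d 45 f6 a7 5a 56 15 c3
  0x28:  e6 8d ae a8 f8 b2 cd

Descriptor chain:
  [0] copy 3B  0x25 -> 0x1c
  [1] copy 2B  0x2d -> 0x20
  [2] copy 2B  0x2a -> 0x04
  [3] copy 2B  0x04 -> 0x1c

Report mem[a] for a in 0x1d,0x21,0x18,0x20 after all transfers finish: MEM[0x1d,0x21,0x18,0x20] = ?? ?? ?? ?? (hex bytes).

  after D0: wrote 3B at 0x1c = 5615c3
  after D1: wrote 2B at 0x20 = b2cd
  after D2: wrote 2B at 0x04 = aea8
  after D3: wrote 2B at 0x1c = aea8
query mem[0x1d]=0xa8, mem[0x21]=0xcd, mem[0x18]=0x69, mem[0x20]=0xb2

MEM[0x1d,0x21,0x18,0x20] = a8 cd 69 b2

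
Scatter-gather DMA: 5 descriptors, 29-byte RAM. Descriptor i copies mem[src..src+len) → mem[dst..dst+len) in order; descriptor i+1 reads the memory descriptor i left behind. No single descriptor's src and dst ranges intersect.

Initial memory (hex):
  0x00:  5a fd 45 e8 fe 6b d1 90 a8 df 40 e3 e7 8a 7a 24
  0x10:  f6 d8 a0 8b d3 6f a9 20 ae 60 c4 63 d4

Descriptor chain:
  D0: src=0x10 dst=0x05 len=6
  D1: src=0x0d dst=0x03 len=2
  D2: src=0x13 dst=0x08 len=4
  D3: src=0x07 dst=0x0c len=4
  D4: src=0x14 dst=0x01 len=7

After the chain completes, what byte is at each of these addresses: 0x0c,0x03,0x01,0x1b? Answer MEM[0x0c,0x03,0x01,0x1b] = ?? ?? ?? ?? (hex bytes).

  after D0: wrote 6B at 0x05 = f6d8a08bd36f
  after D1: wrote 2B at 0x03 = 8a7a
  after D2: wrote 4B at 0x08 = 8bd36fa9
  after D3: wrote 4B at 0x0c = a08bd36f
  after D4: wrote 7B at 0x01 = d36fa920ae60c4
query mem[0x0c]=0xa0, mem[0x03]=0xa9, mem[0x01]=0xd3, mem[0x1b]=0x63

MEM[0x0c,0x03,0x01,0x1b] = a0 a9 d3 63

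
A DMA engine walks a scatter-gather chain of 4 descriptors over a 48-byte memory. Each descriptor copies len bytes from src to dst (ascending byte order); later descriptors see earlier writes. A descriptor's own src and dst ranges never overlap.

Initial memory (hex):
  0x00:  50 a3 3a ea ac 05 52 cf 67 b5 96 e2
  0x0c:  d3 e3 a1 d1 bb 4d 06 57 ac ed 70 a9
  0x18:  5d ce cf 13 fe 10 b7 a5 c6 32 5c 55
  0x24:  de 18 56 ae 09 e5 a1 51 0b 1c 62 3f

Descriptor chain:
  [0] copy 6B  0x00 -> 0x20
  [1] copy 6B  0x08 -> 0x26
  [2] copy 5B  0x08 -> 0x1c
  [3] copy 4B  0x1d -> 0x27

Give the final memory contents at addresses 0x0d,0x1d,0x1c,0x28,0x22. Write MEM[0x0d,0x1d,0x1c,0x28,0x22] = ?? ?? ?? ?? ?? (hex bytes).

D0: mem[0x20..0x25] <- [50 a3 3a ea ac 05]
D1: mem[0x26..0x2b] <- [67 b5 96 e2 d3 e3]
D2: mem[0x1c..0x20] <- [67 b5 96 e2 d3]
D3: mem[0x27..0x2a] <- [b5 96 e2 d3]
query mem[0x0d]=0xe3, mem[0x1d]=0xb5, mem[0x1c]=0x67, mem[0x28]=0x96, mem[0x22]=0x3a

MEM[0x0d,0x1d,0x1c,0x28,0x22] = e3 b5 67 96 3a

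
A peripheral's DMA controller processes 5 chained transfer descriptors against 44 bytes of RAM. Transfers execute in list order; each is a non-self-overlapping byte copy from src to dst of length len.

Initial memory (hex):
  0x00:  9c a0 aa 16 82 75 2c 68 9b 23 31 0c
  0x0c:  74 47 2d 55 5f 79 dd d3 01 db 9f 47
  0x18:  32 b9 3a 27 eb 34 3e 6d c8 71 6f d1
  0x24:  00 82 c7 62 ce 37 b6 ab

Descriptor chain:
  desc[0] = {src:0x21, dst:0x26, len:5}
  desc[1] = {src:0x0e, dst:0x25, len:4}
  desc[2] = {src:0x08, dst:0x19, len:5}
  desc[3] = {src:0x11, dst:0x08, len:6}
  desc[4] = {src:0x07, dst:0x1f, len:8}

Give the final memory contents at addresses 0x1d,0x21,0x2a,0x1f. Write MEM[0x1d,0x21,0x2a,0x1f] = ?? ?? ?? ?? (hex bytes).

MEM[0x1d,0x21,0x2a,0x1f] = 74 dd 82 68

#0 dst[0x26+5] := {0x71,0x6f,0xd1,0x00,0x82}
#1 dst[0x25+4] := {0x2d,0x55,0x5f,0x79}
#2 dst[0x19+5] := {0x9b,0x23,0x31,0x0c,0x74}
#3 dst[0x08+6] := {0x79,0xdd,0xd3,0x01,0xdb,0x9f}
#4 dst[0x1f+8] := {0x68,0x79,0xdd,0xd3,0x01,0xdb,0x9f,0x2d}
query mem[0x1d]=0x74, mem[0x21]=0xdd, mem[0x2a]=0x82, mem[0x1f]=0x68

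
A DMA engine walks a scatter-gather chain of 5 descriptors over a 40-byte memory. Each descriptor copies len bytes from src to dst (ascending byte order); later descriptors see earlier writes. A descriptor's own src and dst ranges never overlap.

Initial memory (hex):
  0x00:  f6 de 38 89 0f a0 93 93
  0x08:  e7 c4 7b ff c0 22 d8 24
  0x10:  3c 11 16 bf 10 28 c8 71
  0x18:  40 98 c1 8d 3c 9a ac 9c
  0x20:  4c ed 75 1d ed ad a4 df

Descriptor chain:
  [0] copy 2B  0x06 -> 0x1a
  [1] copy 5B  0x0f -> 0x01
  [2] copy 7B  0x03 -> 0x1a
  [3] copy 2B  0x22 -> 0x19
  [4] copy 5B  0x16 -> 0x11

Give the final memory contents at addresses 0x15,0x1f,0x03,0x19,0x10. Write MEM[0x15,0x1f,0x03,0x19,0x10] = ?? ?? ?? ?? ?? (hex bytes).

MEM[0x15,0x1f,0x03,0x19,0x10] = 1d e7 11 75 3c

D0: mem[0x1a..0x1b] <- [93 93]
D1: mem[0x01..0x05] <- [24 3c 11 16 bf]
D2: mem[0x1a..0x20] <- [11 16 bf 93 93 e7 c4]
D3: mem[0x19..0x1a] <- [75 1d]
D4: mem[0x11..0x15] <- [c8 71 40 75 1d]
query mem[0x15]=0x1d, mem[0x1f]=0xe7, mem[0x03]=0x11, mem[0x19]=0x75, mem[0x10]=0x3c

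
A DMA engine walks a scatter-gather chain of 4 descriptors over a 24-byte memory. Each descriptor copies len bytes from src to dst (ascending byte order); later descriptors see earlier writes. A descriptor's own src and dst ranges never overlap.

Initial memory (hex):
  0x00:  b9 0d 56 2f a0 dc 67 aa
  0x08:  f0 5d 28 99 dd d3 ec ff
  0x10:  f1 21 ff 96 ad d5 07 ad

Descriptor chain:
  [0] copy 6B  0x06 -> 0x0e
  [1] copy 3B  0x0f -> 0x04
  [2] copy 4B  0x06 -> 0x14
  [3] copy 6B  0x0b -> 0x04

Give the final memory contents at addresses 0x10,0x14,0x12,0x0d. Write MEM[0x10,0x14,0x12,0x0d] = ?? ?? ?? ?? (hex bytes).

MEM[0x10,0x14,0x12,0x0d] = f0 5d 28 d3

D0: mem[0x0e..0x13] <- [67 aa f0 5d 28 99]
D1: mem[0x04..0x06] <- [aa f0 5d]
D2: mem[0x14..0x17] <- [5d aa f0 5d]
D3: mem[0x04..0x09] <- [99 dd d3 67 aa f0]
query mem[0x10]=0xf0, mem[0x14]=0x5d, mem[0x12]=0x28, mem[0x0d]=0xd3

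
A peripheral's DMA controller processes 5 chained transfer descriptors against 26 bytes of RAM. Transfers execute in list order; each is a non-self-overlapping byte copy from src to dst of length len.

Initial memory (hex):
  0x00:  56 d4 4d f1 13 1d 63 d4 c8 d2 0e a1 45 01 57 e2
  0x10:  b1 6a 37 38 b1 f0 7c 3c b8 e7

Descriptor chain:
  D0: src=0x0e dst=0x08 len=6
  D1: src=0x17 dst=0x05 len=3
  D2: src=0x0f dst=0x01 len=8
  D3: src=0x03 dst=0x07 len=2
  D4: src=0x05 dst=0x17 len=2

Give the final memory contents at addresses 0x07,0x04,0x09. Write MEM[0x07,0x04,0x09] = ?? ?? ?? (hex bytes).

MEM[0x07,0x04,0x09] = 6a 37 e2

[0] 0x0e->0x08 len=6 : 57 e2 b1 6a 37 38
[1] 0x17->0x05 len=3 : 3c b8 e7
[2] 0x0f->0x01 len=8 : e2 b1 6a 37 38 b1 f0 7c
[3] 0x03->0x07 len=2 : 6a 37
[4] 0x05->0x17 len=2 : 38 b1
query mem[0x07]=0x6a, mem[0x04]=0x37, mem[0x09]=0xe2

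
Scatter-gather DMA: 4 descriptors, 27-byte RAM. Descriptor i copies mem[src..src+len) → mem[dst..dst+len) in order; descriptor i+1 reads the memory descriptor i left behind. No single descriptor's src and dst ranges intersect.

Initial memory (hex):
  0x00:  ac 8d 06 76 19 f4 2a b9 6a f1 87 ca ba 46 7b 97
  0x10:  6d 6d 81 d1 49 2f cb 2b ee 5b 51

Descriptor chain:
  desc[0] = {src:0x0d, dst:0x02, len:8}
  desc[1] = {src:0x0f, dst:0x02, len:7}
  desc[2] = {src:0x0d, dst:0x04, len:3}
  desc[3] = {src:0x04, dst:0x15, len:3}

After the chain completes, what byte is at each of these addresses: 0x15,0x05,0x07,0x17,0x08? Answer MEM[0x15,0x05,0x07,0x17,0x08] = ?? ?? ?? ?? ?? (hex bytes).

D0: mem[0x02..0x09] <- [46 7b 97 6d 6d 81 d1 49]
D1: mem[0x02..0x08] <- [97 6d 6d 81 d1 49 2f]
D2: mem[0x04..0x06] <- [46 7b 97]
D3: mem[0x15..0x17] <- [46 7b 97]
query mem[0x15]=0x46, mem[0x05]=0x7b, mem[0x07]=0x49, mem[0x17]=0x97, mem[0x08]=0x2f

MEM[0x15,0x05,0x07,0x17,0x08] = 46 7b 49 97 2f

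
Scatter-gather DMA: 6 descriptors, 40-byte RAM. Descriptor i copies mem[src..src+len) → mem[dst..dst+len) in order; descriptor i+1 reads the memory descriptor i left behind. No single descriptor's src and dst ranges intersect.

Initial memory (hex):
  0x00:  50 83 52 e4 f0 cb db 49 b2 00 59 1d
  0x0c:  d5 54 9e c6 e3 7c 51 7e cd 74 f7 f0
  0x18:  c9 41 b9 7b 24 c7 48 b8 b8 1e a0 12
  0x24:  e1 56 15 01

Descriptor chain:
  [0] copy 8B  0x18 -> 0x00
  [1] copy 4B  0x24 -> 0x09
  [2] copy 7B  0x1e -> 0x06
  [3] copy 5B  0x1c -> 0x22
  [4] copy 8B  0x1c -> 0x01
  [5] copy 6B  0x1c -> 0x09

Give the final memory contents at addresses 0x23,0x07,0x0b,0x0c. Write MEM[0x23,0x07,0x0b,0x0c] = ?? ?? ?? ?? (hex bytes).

[0] 0x18->0x00 len=8 : c9 41 b9 7b 24 c7 48 b8
[1] 0x24->0x09 len=4 : e1 56 15 01
[2] 0x1e->0x06 len=7 : 48 b8 b8 1e a0 12 e1
[3] 0x1c->0x22 len=5 : 24 c7 48 b8 b8
[4] 0x1c->0x01 len=8 : 24 c7 48 b8 b8 1e 24 c7
[5] 0x1c->0x09 len=6 : 24 c7 48 b8 b8 1e
query mem[0x23]=0xc7, mem[0x07]=0x24, mem[0x0b]=0x48, mem[0x0c]=0xb8

MEM[0x23,0x07,0x0b,0x0c] = c7 24 48 b8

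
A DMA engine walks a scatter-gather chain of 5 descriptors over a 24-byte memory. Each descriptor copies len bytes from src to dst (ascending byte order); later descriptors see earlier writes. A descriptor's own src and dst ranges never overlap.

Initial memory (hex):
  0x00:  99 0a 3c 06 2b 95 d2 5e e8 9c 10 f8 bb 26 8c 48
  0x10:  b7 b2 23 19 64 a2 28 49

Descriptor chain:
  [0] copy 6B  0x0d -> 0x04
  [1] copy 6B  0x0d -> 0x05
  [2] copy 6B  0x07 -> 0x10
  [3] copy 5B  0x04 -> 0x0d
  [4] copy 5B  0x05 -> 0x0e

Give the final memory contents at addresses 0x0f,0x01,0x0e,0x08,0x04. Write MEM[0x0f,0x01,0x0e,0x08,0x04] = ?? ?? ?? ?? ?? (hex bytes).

MEM[0x0f,0x01,0x0e,0x08,0x04] = 8c 0a 26 b7 26

  after D0: wrote 6B at 0x04 = 268c48b7b223
  after D1: wrote 6B at 0x05 = 268c48b7b223
  after D2: wrote 6B at 0x10 = 48b7b223f8bb
  after D3: wrote 5B at 0x0d = 26268c48b7
  after D4: wrote 5B at 0x0e = 268c48b7b2
query mem[0x0f]=0x8c, mem[0x01]=0x0a, mem[0x0e]=0x26, mem[0x08]=0xb7, mem[0x04]=0x26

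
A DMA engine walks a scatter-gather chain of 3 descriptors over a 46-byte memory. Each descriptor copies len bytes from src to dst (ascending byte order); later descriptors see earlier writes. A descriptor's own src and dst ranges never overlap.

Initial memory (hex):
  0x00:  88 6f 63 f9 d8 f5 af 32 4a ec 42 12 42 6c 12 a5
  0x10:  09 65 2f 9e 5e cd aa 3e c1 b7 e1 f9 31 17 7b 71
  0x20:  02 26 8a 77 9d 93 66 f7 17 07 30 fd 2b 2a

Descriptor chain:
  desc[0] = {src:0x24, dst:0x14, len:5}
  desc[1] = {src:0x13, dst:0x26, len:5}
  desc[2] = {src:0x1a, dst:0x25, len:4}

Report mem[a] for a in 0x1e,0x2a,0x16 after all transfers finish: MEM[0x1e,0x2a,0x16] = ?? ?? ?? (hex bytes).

D0: mem[0x14..0x18] <- [9d 93 66 f7 17]
D1: mem[0x26..0x2a] <- [9e 9d 93 66 f7]
D2: mem[0x25..0x28] <- [e1 f9 31 17]
query mem[0x1e]=0x7b, mem[0x2a]=0xf7, mem[0x16]=0x66

MEM[0x1e,0x2a,0x16] = 7b f7 66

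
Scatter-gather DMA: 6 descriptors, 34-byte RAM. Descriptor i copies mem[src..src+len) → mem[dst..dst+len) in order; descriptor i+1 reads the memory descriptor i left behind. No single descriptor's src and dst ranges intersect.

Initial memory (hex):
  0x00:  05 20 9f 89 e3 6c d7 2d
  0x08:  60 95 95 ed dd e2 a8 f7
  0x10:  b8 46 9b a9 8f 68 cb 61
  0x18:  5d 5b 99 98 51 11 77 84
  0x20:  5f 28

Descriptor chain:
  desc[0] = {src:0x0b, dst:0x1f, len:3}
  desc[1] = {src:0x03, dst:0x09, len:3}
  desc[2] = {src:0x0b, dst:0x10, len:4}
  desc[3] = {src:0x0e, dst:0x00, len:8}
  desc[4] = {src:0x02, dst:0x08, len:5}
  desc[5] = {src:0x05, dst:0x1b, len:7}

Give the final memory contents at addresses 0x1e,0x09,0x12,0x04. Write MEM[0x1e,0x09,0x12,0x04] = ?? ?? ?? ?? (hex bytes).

MEM[0x1e,0x09,0x12,0x04] = 6c dd e2 e2

#0 dst[0x1f+3] := {0xed,0xdd,0xe2}
#1 dst[0x09+3] := {0x89,0xe3,0x6c}
#2 dst[0x10+4] := {0x6c,0xdd,0xe2,0xa8}
#3 dst[0x00+8] := {0xa8,0xf7,0x6c,0xdd,0xe2,0xa8,0x8f,0x68}
#4 dst[0x08+5] := {0x6c,0xdd,0xe2,0xa8,0x8f}
#5 dst[0x1b+7] := {0xa8,0x8f,0x68,0x6c,0xdd,0xe2,0xa8}
query mem[0x1e]=0x6c, mem[0x09]=0xdd, mem[0x12]=0xe2, mem[0x04]=0xe2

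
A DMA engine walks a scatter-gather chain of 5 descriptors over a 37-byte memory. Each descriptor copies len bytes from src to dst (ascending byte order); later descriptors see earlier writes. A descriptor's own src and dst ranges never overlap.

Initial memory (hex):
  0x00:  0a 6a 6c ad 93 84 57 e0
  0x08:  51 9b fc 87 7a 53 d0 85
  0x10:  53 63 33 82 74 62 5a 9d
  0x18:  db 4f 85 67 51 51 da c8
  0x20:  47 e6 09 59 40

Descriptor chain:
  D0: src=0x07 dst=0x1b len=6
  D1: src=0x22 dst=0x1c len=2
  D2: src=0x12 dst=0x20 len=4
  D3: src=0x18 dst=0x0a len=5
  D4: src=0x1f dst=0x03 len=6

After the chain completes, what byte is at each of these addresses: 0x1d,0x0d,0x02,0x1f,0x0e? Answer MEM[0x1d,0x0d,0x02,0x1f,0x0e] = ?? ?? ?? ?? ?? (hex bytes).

D0: mem[0x1b..0x20] <- [e0 51 9b fc 87 7a]
D1: mem[0x1c..0x1d] <- [09 59]
D2: mem[0x20..0x23] <- [33 82 74 62]
D3: mem[0x0a..0x0e] <- [db 4f 85 e0 09]
D4: mem[0x03..0x08] <- [87 33 82 74 62 40]
query mem[0x1d]=0x59, mem[0x0d]=0xe0, mem[0x02]=0x6c, mem[0x1f]=0x87, mem[0x0e]=0x09

MEM[0x1d,0x0d,0x02,0x1f,0x0e] = 59 e0 6c 87 09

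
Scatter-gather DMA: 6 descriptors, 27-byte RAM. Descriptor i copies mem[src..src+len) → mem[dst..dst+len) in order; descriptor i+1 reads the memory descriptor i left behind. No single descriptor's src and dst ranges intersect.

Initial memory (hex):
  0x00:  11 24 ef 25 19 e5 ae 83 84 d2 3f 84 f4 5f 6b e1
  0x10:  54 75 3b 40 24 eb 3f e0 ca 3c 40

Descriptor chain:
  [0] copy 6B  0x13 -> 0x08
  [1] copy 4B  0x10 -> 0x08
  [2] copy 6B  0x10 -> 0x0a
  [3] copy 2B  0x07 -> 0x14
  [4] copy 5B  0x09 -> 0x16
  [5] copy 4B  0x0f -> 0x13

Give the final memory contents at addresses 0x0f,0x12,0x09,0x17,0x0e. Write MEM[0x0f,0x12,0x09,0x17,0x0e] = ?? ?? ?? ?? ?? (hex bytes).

D0: mem[0x08..0x0d] <- [40 24 eb 3f e0 ca]
D1: mem[0x08..0x0b] <- [54 75 3b 40]
D2: mem[0x0a..0x0f] <- [54 75 3b 40 24 eb]
D3: mem[0x14..0x15] <- [83 54]
D4: mem[0x16..0x1a] <- [75 54 75 3b 40]
D5: mem[0x13..0x16] <- [eb 54 75 3b]
query mem[0x0f]=0xeb, mem[0x12]=0x3b, mem[0x09]=0x75, mem[0x17]=0x54, mem[0x0e]=0x24

MEM[0x0f,0x12,0x09,0x17,0x0e] = eb 3b 75 54 24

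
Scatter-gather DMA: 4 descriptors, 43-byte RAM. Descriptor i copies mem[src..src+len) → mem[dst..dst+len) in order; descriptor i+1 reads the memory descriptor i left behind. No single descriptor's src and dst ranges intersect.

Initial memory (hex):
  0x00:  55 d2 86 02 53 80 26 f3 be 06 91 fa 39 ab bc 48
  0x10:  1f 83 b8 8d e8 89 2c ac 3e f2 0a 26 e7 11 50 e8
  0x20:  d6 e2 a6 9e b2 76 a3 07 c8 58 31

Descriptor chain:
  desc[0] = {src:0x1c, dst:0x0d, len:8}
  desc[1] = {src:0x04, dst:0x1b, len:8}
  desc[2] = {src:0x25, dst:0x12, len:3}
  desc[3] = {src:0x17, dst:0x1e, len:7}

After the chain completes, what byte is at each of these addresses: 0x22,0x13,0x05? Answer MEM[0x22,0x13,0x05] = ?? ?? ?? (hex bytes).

[0] 0x1c->0x0d len=8 : e7 11 50 e8 d6 e2 a6 9e
[1] 0x04->0x1b len=8 : 53 80 26 f3 be 06 91 fa
[2] 0x25->0x12 len=3 : 76 a3 07
[3] 0x17->0x1e len=7 : ac 3e f2 0a 53 80 26
query mem[0x22]=0x53, mem[0x13]=0xa3, mem[0x05]=0x80

MEM[0x22,0x13,0x05] = 53 a3 80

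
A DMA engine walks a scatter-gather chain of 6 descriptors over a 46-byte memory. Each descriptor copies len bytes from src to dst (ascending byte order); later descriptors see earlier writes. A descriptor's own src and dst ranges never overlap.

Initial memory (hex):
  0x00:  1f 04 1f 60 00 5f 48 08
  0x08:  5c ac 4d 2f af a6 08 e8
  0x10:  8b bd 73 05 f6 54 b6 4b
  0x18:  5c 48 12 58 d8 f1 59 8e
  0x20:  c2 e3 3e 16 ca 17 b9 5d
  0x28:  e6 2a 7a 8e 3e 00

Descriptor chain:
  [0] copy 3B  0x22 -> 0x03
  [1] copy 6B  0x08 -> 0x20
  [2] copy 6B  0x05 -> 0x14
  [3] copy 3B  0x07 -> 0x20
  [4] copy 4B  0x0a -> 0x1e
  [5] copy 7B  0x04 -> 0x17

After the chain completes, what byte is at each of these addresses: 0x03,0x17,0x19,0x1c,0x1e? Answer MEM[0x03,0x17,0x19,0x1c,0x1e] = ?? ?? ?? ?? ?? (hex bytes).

[0] 0x22->0x03 len=3 : 3e 16 ca
[1] 0x08->0x20 len=6 : 5c ac 4d 2f af a6
[2] 0x05->0x14 len=6 : ca 48 08 5c ac 4d
[3] 0x07->0x20 len=3 : 08 5c ac
[4] 0x0a->0x1e len=4 : 4d 2f af a6
[5] 0x04->0x17 len=7 : 16 ca 48 08 5c ac 4d
query mem[0x03]=0x3e, mem[0x17]=0x16, mem[0x19]=0x48, mem[0x1c]=0xac, mem[0x1e]=0x4d

MEM[0x03,0x17,0x19,0x1c,0x1e] = 3e 16 48 ac 4d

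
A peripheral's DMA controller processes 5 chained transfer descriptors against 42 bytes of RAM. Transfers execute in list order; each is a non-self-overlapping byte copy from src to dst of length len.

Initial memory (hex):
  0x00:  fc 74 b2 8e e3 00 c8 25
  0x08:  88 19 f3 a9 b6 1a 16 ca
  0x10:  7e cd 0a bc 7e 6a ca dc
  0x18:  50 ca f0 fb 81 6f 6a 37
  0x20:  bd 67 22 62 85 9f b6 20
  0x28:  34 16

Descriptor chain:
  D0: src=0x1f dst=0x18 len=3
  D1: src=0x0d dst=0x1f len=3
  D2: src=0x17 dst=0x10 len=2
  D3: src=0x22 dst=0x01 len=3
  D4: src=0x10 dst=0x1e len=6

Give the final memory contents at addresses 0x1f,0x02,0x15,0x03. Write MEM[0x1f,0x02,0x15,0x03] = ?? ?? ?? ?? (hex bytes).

MEM[0x1f,0x02,0x15,0x03] = 37 62 6a 85

[0] 0x1f->0x18 len=3 : 37 bd 67
[1] 0x0d->0x1f len=3 : 1a 16 ca
[2] 0x17->0x10 len=2 : dc 37
[3] 0x22->0x01 len=3 : 22 62 85
[4] 0x10->0x1e len=6 : dc 37 0a bc 7e 6a
query mem[0x1f]=0x37, mem[0x02]=0x62, mem[0x15]=0x6a, mem[0x03]=0x85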